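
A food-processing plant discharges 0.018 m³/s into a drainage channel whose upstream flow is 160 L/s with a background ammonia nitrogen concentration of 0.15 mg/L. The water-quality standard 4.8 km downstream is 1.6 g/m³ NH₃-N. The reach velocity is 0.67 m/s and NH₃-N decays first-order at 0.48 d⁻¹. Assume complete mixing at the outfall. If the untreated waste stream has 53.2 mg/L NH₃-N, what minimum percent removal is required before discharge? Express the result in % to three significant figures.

71.6 %

160 L/s = 0.16 m³/s.
Travel time to the compliance point: t = 4800/0.67 = 7164 s = 0.08292 d; decay factor exp(−0.48·0.08292) = 0.961.
So the concentration just after mixing may be at most 1.6/0.961 = 1.665 mg/L.
Mass balance: 1.665·0.178 = 0.018·Cₑ + 0.16·0.15.
Cₑ = (0.2964 − 0.024) / 0.018 = 15.13 mg/L.
Required removal = 1 − 15.13/53.2 = 71.56 %.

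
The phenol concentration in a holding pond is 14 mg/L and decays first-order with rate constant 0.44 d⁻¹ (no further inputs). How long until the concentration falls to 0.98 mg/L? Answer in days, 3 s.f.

t = ln(C₀/C)/k = ln(14/0.98)/0.44 = 2.659/0.44 = 6.044 d.

6.04 d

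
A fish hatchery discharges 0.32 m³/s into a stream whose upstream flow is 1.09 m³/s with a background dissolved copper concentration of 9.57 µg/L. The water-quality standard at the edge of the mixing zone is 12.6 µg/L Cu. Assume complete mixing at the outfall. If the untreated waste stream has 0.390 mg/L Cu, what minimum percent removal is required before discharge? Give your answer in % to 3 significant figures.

9.57 µg/L = 0.00957 mg/L.
12.6 µg/L = 0.0126 mg/L.
Mass balance: 0.0126·1.41 = 0.32·Cₑ + 1.09·0.00957.
Cₑ = (0.01777 − 0.01043) / 0.32 = 0.02292 mg/L.
Required removal = 1 − 0.02292/0.390 = 94.12 %.

94.1 %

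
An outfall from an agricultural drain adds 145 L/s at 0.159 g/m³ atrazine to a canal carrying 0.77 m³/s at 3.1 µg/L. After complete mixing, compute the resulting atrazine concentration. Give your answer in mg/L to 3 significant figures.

0.0278 mg/L

145 L/s = 0.145 m³/s.
3.1 µg/L = 0.0031 mg/L.
By mass balance at complete mixing, C = (0.145·0.159 + 0.77·0.0031) / (0.145 + 0.77) = 0.02544/0.915 = 0.02781 mg/L.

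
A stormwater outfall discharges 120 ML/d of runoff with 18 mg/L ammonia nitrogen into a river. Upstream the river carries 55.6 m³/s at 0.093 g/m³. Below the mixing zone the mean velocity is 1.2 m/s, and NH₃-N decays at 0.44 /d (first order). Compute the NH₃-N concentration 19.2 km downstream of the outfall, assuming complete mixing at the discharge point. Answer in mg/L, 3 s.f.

120 ML/d = 1.389 m³/s.
After complete mixing, C₀ = (1.389·18 + 55.6·0.093) / 56.99 = 0.5294 mg/L.
Travel time t = 1.92e+04 m / 1.2 m/s = 1.6e+04 s = 0.1852 d.
C = 0.5294·exp(−0.44·0.1852) = 0.5294·0.9217 = 0.488 mg/L.

0.488 mg/L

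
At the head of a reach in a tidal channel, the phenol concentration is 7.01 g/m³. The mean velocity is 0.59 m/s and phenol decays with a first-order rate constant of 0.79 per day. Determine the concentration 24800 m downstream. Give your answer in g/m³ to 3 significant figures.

Travel time t = 24800 m / 0.59 m/s = 2.48e+04/0.59 = 4.203e+04 s = 0.4865 d.
First-order decay: C = 7.01·exp(−0.79·0.4865) = 7.01·0.6809 = 4.773 g/m³.

4.77 g/m³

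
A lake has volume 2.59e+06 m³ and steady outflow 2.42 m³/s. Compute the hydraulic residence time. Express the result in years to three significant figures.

Q = 2.42 m³/s × 3.156e+07 s/yr = 7.637e+07 m³/yr.
Hydraulic residence time τ = V/Q = 2.59e+06/7.637e+07 = 0.03391 yr.

0.0339 yr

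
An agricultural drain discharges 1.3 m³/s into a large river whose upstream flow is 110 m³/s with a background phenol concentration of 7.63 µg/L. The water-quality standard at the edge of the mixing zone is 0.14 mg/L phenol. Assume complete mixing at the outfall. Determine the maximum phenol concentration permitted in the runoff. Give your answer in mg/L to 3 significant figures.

7.63 µg/L = 0.00763 mg/L.
Mass balance: 0.14·111.3 = 1.3·Cₑ + 110·0.00763.
Cₑ = (15.58 − 0.8393) / 1.3 = 11.34 mg/L.

11.3 mg/L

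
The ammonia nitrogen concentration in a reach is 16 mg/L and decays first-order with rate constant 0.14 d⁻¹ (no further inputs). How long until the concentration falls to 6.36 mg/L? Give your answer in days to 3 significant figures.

6.59 d

t = ln(C₀/C)/k = ln(16/6.36)/0.14 = 0.9226/0.14 = 6.59 d.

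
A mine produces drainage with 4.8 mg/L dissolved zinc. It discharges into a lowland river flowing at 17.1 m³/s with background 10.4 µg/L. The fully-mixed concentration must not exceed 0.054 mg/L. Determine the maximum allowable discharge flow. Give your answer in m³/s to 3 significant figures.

0.157 m³/s

10.4 µg/L = 0.0104 mg/L.
Mass balance at complete mixing: C_std·(Q_w + Q_r) = Q_w·C_e + Q_r·C_b.
Rearranging, Q_w = Q_r·(C_std − C_b)/(C_e − C_std) = 17.1·(0.054 − 0.0104) / (4.8 − 0.054) = 0.1571 m³/s.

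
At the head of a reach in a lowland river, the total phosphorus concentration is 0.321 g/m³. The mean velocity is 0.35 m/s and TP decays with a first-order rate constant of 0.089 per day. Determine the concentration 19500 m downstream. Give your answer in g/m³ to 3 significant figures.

Travel time t = 19500 m / 0.35 m/s = 1.95e+04/0.35 = 5.571e+04 s = 0.6448 d.
First-order decay: C = 0.321·exp(−0.089·0.6448) = 0.321·0.9442 = 0.3031 g/m³.

0.303 g/m³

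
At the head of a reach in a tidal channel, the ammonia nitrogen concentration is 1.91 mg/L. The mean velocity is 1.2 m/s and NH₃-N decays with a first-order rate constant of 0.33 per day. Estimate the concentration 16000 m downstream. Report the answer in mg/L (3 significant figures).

Travel time t = 16000 m / 1.2 m/s = 1.6e+04/1.2 = 1.333e+04 s = 0.1543 d.
First-order decay: C = 1.91·exp(−0.33·0.1543) = 1.91·0.9503 = 1.815 mg/L.

1.82 mg/L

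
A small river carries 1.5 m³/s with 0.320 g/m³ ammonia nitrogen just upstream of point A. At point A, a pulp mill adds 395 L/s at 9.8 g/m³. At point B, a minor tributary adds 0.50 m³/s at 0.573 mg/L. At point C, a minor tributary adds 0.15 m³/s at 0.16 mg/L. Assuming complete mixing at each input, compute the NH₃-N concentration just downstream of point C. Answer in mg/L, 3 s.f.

395 L/s = 0.395 m³/s.
After input A: C = (1.5·0.32 + 0.395·9.8) / 1.895 = 2.296 mg/L.
After input B: C = (1.895·2.296 + 0.5·0.573) / 2.395 = 1.936 mg/L.
After input C: C = (2.395·1.936 + 0.15·0.16) / 2.545 = 1.832 mg/L.

1.83 mg/L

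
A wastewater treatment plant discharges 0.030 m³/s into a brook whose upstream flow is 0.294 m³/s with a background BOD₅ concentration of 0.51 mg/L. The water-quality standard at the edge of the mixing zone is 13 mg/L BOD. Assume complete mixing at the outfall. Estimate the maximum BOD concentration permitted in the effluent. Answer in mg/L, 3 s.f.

Mass balance: 13·0.324 = 0.03·Cₑ + 0.294·0.51.
Cₑ = (4.212 − 0.1499) / 0.03 = 135.4 mg/L.

135 mg/L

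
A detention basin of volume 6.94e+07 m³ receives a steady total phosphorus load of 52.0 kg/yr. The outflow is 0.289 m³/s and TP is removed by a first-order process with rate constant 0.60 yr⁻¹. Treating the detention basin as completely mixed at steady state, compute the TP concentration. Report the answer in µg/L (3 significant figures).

Outflow Q = 0.289 m³/s × 3.156e+07 s/yr = 9.12e+06 m³/yr.
Steady-state CSTR mass balance: W = Q·C + k·V·C, so C = W/(Q + kV).
Q + kV = 9.12e+06 + 0.60·6.94e+07 = 5.076e+07 m³/yr.
C = 52.0/5.076e+07 = 1.024e-06 kg/m³ = 0.001024 mg/L = 1.024 µg/L.

1.02 µg/L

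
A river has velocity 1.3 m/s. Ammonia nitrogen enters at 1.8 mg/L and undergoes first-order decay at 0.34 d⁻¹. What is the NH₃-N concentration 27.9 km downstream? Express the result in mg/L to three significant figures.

Travel time t = 27.9 km / 1.3 m/s = 2.79e+04/1.3 = 2.146e+04 s = 0.2484 d.
First-order decay: C = 1.8·exp(−0.34·0.2484) = 1.8·0.919 = 1.654 mg/L.

1.65 mg/L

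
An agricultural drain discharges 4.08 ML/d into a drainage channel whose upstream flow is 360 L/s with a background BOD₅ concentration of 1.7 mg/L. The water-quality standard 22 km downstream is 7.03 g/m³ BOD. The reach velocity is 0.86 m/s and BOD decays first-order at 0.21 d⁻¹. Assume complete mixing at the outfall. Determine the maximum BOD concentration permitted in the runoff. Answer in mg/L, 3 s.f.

51.6 mg/L

4.08 ML/d = 0.04722 m³/s.
360 L/s = 0.36 m³/s.
Travel time to the compliance point: t = 2.2e+04/0.86 = 2.558e+04 s = 0.2961 d; decay factor exp(−0.21·0.2961) = 0.9397.
So the concentration just after mixing may be at most 7.03/0.9397 = 7.481 mg/L.
Mass balance: 7.481·0.4072 = 0.04722·Cₑ + 0.36·1.7.
Cₑ = (3.046 − 0.612) / 0.04722 = 51.55 mg/L.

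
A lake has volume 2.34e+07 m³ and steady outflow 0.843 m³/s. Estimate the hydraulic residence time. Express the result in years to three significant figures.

0.880 yr

Q = 0.843 m³/s × 3.156e+07 s/yr = 2.66e+07 m³/yr.
Hydraulic residence time τ = V/Q = 2.34e+07/2.66e+07 = 0.8796 yr.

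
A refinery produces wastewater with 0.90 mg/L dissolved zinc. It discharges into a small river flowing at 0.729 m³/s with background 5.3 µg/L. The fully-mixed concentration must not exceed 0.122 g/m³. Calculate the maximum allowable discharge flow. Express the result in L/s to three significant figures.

5.3 µg/L = 0.0053 mg/L.
Mass balance at complete mixing: C_std·(Q_w + Q_r) = Q_w·C_e + Q_r·C_b.
Rearranging, Q_w = Q_r·(C_std − C_b)/(C_e − C_std) = 0.729·(0.122 − 0.0053) / (0.9 − 0.122) = 0.1093 m³/s.
= 109.3 L/s.

109 L/s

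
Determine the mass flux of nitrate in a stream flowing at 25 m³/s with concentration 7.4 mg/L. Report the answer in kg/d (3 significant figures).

16000 kg/d

Mass flux = Q·C = 25 m³/s × 7.4 g/m³ = 185 g/s.
= 185 g/s × 86.4 = 1.598e+04 kg/d.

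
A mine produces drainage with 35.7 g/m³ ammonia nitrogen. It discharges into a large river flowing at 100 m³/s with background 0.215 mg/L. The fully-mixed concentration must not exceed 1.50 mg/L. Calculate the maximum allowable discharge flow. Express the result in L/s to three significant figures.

Mass balance at complete mixing: C_std·(Q_w + Q_r) = Q_w·C_e + Q_r·C_b.
Rearranging, Q_w = Q_r·(C_std − C_b)/(C_e − C_std) = 100·(1.5 − 0.215) / (35.7 − 1.5) = 3.757 m³/s.
= 3757 L/s.

3760 L/s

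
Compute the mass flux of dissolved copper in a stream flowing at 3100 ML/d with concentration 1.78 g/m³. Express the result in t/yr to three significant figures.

2020 t/yr

3100 ML/d = 35.88 m³/s.
Mass flux = Q·C = 35.88 m³/s × 1.78 g/m³ = 63.87 g/s.
= 63.87 g/s × 31.56 = 2015 t/yr.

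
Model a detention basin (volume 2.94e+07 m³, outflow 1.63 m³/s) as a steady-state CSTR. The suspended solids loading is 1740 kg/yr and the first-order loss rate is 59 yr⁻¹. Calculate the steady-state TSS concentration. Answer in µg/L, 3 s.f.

0.974 µg/L

Outflow Q = 1.63 m³/s × 3.156e+07 s/yr = 5.144e+07 m³/yr.
Steady-state CSTR mass balance: W = Q·C + k·V·C, so C = W/(Q + kV).
Q + kV = 5.144e+07 + 59·2.94e+07 = 1.786e+09 m³/yr.
C = 1740/1.786e+09 = 9.742e-07 kg/m³ = 0.0009742 mg/L = 0.9742 µg/L.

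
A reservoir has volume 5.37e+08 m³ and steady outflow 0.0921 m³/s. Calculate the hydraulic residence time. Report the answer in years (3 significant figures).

Q = 0.0921 m³/s × 3.156e+07 s/yr = 2.906e+06 m³/yr.
Hydraulic residence time τ = V/Q = 5.37e+08/2.906e+06 = 184.8 yr.

185 yr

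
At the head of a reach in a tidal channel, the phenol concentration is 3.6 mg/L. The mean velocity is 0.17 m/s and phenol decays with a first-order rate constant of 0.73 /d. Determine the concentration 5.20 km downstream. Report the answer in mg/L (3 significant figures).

Travel time t = 5.20 km / 0.17 m/s = 5200/0.17 = 3.059e+04 s = 0.354 d.
First-order decay: C = 3.6·exp(−0.73·0.354) = 3.6·0.7723 = 2.78 mg/L.

2.78 mg/L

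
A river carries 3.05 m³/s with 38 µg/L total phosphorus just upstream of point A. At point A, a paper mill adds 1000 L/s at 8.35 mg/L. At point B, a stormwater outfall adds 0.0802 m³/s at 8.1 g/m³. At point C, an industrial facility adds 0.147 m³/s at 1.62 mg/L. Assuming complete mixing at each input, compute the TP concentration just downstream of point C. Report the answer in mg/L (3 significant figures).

2.19 mg/L

38 µg/L = 0.038 mg/L.
1000 L/s = 1 m³/s.
After input A: C = (3.05·0.038 + 1·8.35) / 4.05 = 2.09 mg/L.
After input B: C = (4.05·2.09 + 0.0802·8.1) / 4.13 = 2.207 mg/L.
After input C: C = (4.13·2.207 + 0.147·1.62) / 4.277 = 2.187 mg/L.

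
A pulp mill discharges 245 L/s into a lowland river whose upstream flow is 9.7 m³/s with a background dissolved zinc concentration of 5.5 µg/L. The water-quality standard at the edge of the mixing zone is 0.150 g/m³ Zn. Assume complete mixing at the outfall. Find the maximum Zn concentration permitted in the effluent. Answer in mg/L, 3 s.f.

5.87 mg/L

245 L/s = 0.245 m³/s.
5.5 µg/L = 0.0055 mg/L.
Mass balance: 0.15·9.945 = 0.245·Cₑ + 9.7·0.0055.
Cₑ = (1.492 − 0.05335) / 0.245 = 5.871 mg/L.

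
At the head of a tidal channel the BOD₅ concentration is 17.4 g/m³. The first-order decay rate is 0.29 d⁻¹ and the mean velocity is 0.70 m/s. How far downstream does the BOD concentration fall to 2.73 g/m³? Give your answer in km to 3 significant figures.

From C = C₀·e^(−kt), t = ln(C₀/C)/k = ln(17.4/2.73)/0.29 = 1.852/0.29 = 6.387 d.
Distance = v·t = 0.70 m/s × 5.518e+05 s = 3.863e+05 m = 386.3 km.

386 km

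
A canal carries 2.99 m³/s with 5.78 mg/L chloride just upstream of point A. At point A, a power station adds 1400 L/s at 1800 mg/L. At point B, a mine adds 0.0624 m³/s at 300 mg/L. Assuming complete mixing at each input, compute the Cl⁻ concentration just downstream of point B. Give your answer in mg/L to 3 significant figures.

574 mg/L

1400 L/s = 1.4 m³/s.
After input A: C = (2.99·5.78 + 1.4·1800) / 4.39 = 578 mg/L.
After input B: C = (4.39·578 + 0.0624·300) / 4.452 = 574.1 mg/L.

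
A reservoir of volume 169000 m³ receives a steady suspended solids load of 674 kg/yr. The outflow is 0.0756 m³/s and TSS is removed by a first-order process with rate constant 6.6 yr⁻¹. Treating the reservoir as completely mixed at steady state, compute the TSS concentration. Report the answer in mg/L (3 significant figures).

Outflow Q = 0.0756 m³/s × 3.156e+07 s/yr = 2.386e+06 m³/yr.
Steady-state CSTR mass balance: W = Q·C + k·V·C, so C = W/(Q + kV).
Q + kV = 2.386e+06 + 6.6·169000 = 3.501e+06 m³/yr.
C = 674/3.501e+06 = 0.0001925 kg/m³ = 0.1925 mg/L.

0.193 mg/L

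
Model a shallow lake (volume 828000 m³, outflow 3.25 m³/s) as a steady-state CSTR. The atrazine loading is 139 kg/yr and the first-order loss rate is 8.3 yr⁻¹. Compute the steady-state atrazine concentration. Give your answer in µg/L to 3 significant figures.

1.27 µg/L

Outflow Q = 3.25 m³/s × 3.156e+07 s/yr = 1.026e+08 m³/yr.
Steady-state CSTR mass balance: W = Q·C + k·V·C, so C = W/(Q + kV).
Q + kV = 1.026e+08 + 8.3·828000 = 1.094e+08 m³/yr.
C = 139/1.094e+08 = 1.27e-06 kg/m³ = 0.00127 mg/L = 1.27 µg/L.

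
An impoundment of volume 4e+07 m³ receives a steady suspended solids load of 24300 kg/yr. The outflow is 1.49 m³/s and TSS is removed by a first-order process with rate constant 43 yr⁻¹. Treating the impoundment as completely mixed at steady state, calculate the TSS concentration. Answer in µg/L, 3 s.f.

13.8 µg/L

Outflow Q = 1.49 m³/s × 3.156e+07 s/yr = 4.702e+07 m³/yr.
Steady-state CSTR mass balance: W = Q·C + k·V·C, so C = W/(Q + kV).
Q + kV = 4.702e+07 + 43·4e+07 = 1.767e+09 m³/yr.
C = 24300/1.767e+09 = 1.375e-05 kg/m³ = 0.01375 mg/L = 13.75 µg/L.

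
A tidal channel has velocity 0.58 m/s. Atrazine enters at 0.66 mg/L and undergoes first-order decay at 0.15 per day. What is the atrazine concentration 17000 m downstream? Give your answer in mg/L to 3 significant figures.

Travel time t = 17000 m / 0.58 m/s = 1.7e+04/0.58 = 2.931e+04 s = 0.3392 d.
First-order decay: C = 0.66·exp(−0.15·0.3392) = 0.66·0.9504 = 0.6273 mg/L.

0.627 mg/L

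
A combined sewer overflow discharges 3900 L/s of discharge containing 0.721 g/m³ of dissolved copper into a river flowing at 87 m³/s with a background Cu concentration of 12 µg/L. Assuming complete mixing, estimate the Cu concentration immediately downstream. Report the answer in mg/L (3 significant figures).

0.0424 mg/L

3900 L/s = 3.9 m³/s.
12 µg/L = 0.012 mg/L.
By mass balance at complete mixing, C = (3.9·0.721 + 87·0.012) / (3.9 + 87) = 3.856/90.9 = 0.04242 mg/L.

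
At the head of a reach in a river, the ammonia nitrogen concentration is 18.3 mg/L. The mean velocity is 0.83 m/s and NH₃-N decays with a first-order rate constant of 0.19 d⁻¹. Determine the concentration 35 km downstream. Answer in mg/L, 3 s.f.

16.7 mg/L

Travel time t = 35 km / 0.83 m/s = 3.5e+04/0.83 = 4.217e+04 s = 0.4881 d.
First-order decay: C = 18.3·exp(−0.19·0.4881) = 18.3·0.9114 = 16.68 mg/L.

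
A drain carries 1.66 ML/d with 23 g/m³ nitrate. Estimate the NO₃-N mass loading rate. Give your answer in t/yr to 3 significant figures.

1.66 ML/d = 0.01921 m³/s.
Mass flux = Q·C = 0.01921 m³/s × 23 g/m³ = 0.4419 g/s.
= 0.4419 g/s × 31.56 = 13.95 t/yr.

13.9 t/yr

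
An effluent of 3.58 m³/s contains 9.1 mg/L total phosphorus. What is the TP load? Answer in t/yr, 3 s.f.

1030 t/yr

Mass flux = Q·C = 3.58 m³/s × 9.1 g/m³ = 32.58 g/s.
= 32.58 g/s × 31.56 = 1028 t/yr.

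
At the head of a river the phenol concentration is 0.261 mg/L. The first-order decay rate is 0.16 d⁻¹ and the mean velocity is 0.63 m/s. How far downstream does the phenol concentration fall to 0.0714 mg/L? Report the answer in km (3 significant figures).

From C = C₀·e^(−kt), t = ln(C₀/C)/k = ln(0.261/0.0714)/0.16 = 1.296/0.16 = 8.101 d.
Distance = v·t = 0.63 m/s × 7e+05 s = 4.41e+05 m = 441 km.

441 km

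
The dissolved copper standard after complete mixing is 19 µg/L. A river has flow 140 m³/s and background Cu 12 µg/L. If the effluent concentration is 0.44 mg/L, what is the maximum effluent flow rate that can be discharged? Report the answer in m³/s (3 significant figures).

2.33 m³/s

12 µg/L = 0.012 mg/L.
19 µg/L = 0.019 mg/L.
Mass balance at complete mixing: C_std·(Q_w + Q_r) = Q_w·C_e + Q_r·C_b.
Rearranging, Q_w = Q_r·(C_std − C_b)/(C_e − C_std) = 140·(0.019 − 0.012) / (0.44 − 0.019) = 2.328 m³/s.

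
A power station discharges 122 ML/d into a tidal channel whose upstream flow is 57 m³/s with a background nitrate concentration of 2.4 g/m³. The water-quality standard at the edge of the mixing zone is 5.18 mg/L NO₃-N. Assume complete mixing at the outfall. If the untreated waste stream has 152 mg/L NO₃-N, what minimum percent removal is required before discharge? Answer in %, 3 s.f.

122 ML/d = 1.412 m³/s.
Mass balance: 5.18·58.41 = 1.412·Cₑ + 57·2.4.
Cₑ = (302.6 − 136.8) / 1.412 = 117.4 mg/L.
Required removal = 1 − 117.4/152 = 22.76 %.

22.8 %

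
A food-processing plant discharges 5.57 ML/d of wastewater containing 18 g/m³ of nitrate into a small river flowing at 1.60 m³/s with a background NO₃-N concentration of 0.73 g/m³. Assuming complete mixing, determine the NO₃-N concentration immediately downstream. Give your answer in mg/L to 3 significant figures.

1.40 mg/L

5.57 ML/d = 0.06447 m³/s.
By mass balance at complete mixing, C = (0.06447·18 + 1.6·0.73) / (0.06447 + 1.6) = 2.328/1.664 = 1.399 mg/L.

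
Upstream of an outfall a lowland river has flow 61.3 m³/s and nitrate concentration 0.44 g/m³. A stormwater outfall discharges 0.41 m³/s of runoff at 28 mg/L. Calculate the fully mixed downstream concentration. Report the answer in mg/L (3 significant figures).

0.623 mg/L

Flow-weighted mixing gives C = (0.41·28 + 61.3·0.44) / (0.41 + 61.3) = 38.45/61.71 = 0.6231 mg/L.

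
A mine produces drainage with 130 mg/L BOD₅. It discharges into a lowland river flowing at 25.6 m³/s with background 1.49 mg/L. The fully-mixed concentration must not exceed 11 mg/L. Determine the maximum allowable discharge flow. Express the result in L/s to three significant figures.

Mass balance at complete mixing: C_std·(Q_w + Q_r) = Q_w·C_e + Q_r·C_b.
Rearranging, Q_w = Q_r·(C_std − C_b)/(C_e − C_std) = 25.6·(11 − 1.49) / (130 − 11) = 2.046 m³/s.
= 2046 L/s.

2050 L/s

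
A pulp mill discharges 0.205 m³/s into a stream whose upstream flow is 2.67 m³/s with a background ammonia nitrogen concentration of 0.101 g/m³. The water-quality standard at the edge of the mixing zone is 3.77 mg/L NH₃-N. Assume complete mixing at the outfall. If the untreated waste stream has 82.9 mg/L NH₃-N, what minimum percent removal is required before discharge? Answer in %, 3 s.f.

Mass balance: 3.77·2.875 = 0.205·Cₑ + 2.67·0.101.
Cₑ = (10.84 − 0.2697) / 0.205 = 51.56 mg/L.
Required removal = 1 − 51.56/82.9 = 37.81 %.

37.8 %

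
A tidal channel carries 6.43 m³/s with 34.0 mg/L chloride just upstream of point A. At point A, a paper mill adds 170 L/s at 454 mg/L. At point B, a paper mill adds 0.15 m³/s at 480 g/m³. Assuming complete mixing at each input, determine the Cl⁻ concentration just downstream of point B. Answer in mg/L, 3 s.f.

54.5 mg/L

170 L/s = 0.17 m³/s.
After input A: C = (6.43·34 + 0.17·454) / 6.6 = 44.82 mg/L.
After input B: C = (6.6·44.82 + 0.15·480) / 6.75 = 54.49 mg/L.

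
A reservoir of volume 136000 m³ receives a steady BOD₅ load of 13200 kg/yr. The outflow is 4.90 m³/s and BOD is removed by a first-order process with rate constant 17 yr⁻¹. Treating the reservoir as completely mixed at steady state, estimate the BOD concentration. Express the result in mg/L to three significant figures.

Outflow Q = 4.90 m³/s × 3.156e+07 s/yr = 1.546e+08 m³/yr.
Steady-state CSTR mass balance: W = Q·C + k·V·C, so C = W/(Q + kV).
Q + kV = 1.546e+08 + 17·136000 = 1.569e+08 m³/yr.
C = 13200/1.569e+08 = 8.411e-05 kg/m³ = 0.08411 mg/L.

0.0841 mg/L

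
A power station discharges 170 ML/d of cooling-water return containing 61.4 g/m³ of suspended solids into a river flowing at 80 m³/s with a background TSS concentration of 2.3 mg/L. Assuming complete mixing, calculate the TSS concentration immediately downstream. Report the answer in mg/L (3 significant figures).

170 ML/d = 1.968 m³/s.
By mass balance at complete mixing, C = (1.968·61.4 + 80·2.3) / (1.968 + 80) = 304.8/81.97 = 3.719 mg/L.

3.72 mg/L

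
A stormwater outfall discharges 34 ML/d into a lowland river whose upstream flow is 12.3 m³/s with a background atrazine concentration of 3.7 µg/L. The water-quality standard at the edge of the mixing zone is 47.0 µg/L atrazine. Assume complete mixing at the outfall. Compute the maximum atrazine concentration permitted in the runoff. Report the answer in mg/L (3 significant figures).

34 ML/d = 0.3935 m³/s.
3.7 µg/L = 0.0037 mg/L.
47.0 µg/L = 0.047 mg/L.
Mass balance: 0.047·12.69 = 0.3935·Cₑ + 12.3·0.0037.
Cₑ = (0.5966 − 0.04551) / 0.3935 = 1.4 mg/L.

1.40 mg/L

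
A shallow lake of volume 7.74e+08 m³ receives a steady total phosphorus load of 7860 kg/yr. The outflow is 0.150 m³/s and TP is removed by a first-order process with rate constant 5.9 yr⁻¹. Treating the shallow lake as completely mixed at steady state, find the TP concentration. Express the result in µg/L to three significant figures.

Outflow Q = 0.150 m³/s × 3.156e+07 s/yr = 4.734e+06 m³/yr.
Steady-state CSTR mass balance: W = Q·C + k·V·C, so C = W/(Q + kV).
Q + kV = 4.734e+06 + 5.9·7.74e+08 = 4.571e+09 m³/yr.
C = 7860/4.571e+09 = 1.719e-06 kg/m³ = 0.001719 mg/L = 1.719 µg/L.

1.72 µg/L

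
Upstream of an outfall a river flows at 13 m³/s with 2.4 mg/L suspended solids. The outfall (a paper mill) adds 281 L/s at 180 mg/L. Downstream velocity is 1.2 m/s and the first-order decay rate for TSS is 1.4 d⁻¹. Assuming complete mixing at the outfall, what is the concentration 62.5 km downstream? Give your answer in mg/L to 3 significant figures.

2.65 mg/L

281 L/s = 0.281 m³/s.
After complete mixing, C₀ = (0.281·180 + 13·2.4) / 13.28 = 6.158 mg/L.
Travel time t = 6.25e+04 m / 1.2 m/s = 5.208e+04 s = 0.6028 d.
C = 6.158·exp(−1.4·0.6028) = 6.158·0.43 = 2.648 mg/L.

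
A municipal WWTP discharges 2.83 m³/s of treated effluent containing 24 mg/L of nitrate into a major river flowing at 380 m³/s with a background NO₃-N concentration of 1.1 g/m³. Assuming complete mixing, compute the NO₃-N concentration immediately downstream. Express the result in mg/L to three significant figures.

1.27 mg/L

Conservation of mass across the mixing zone: C = (2.83·24 + 380·1.1) / (2.83 + 380) = 485.9/382.8 = 1.269 mg/L.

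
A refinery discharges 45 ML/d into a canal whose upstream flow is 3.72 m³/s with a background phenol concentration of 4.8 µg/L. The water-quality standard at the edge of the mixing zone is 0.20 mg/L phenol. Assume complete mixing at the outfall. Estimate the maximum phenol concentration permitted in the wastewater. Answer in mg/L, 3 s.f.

45 ML/d = 0.5208 m³/s.
4.8 µg/L = 0.0048 mg/L.
Mass balance: 0.2·4.241 = 0.5208·Cₑ + 3.72·0.0048.
Cₑ = (0.8482 − 0.01786) / 0.5208 = 1.594 mg/L.

1.59 mg/L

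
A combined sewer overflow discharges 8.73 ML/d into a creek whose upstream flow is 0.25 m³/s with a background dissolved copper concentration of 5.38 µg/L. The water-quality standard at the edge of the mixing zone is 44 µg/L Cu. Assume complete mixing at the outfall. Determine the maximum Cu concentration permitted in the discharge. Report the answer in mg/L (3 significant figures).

8.73 ML/d = 0.101 m³/s.
5.38 µg/L = 0.00538 mg/L.
44 µg/L = 0.044 mg/L.
Mass balance: 0.044·0.351 = 0.101·Cₑ + 0.25·0.00538.
Cₑ = (0.01545 − 0.001345) / 0.101 = 0.1396 mg/L.

0.140 mg/L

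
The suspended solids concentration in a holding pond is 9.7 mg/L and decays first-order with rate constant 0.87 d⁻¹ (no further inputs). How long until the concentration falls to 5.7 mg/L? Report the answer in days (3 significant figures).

0.611 d

t = ln(C₀/C)/k = ln(9.7/5.7)/0.87 = 0.5317/0.87 = 0.6111 d.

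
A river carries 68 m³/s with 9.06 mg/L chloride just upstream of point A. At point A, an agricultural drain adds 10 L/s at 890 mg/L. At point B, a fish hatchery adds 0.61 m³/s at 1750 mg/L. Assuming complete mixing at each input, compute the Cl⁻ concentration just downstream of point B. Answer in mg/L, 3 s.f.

24.7 mg/L

10 L/s = 0.01 m³/s.
After input A: C = (68·9.06 + 0.01·890) / 68.01 = 9.19 mg/L.
After input B: C = (68.01·9.19 + 0.61·1750) / 68.62 = 24.66 mg/L.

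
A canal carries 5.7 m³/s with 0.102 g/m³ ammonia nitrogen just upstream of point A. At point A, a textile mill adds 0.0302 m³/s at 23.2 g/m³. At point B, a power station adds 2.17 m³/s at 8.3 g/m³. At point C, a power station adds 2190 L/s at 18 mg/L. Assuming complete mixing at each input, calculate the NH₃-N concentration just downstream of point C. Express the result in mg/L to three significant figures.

5.82 mg/L

After input A: C = (5.7·0.102 + 0.0302·23.2) / 5.73 = 0.2237 mg/L.
After input B: C = (5.73·0.2237 + 2.17·8.3) / 7.9 = 2.442 mg/L.
2190 L/s = 2.19 m³/s.
After input C: C = (7.9·2.442 + 2.19·18) / 10.09 = 5.819 mg/L.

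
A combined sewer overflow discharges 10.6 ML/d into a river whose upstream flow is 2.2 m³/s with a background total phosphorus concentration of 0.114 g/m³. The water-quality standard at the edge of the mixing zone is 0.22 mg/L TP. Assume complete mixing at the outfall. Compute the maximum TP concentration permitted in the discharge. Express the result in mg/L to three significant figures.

10.6 ML/d = 0.1227 m³/s.
Mass balance: 0.22·2.323 = 0.1227·Cₑ + 2.2·0.114.
Cₑ = (0.511 − 0.2508) / 0.1227 = 2.121 mg/L.

2.12 mg/L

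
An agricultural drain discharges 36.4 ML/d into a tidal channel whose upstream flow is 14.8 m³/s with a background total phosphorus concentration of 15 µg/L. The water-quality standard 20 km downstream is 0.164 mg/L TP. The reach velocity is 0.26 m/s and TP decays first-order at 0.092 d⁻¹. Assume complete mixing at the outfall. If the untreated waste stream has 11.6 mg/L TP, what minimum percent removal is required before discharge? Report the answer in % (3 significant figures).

36.4 ML/d = 0.4213 m³/s.
15 µg/L = 0.015 mg/L.
Travel time to the compliance point: t = 2e+04/0.26 = 7.692e+04 s = 0.8903 d; decay factor exp(−0.092·0.8903) = 0.9214.
So the concentration just after mixing may be at most 0.164/0.9214 = 0.178 mg/L.
Mass balance: 0.178·15.22 = 0.4213·Cₑ + 14.8·0.015.
Cₑ = (2.709 − 0.222) / 0.4213 = 5.904 mg/L.
Required removal = 1 − 5.904/11.6 = 49.1 %.

49.1 %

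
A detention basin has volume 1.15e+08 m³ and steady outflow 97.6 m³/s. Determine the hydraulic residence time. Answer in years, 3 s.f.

Q = 97.6 m³/s × 3.156e+07 s/yr = 3.08e+09 m³/yr.
Hydraulic residence time τ = V/Q = 1.15e+08/3.08e+09 = 0.03734 yr.

0.0373 yr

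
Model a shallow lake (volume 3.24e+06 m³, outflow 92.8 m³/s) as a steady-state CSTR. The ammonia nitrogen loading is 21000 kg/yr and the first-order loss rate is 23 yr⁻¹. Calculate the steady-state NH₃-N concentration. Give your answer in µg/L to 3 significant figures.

Outflow Q = 92.8 m³/s × 3.156e+07 s/yr = 2.929e+09 m³/yr.
Steady-state CSTR mass balance: W = Q·C + k·V·C, so C = W/(Q + kV).
Q + kV = 2.929e+09 + 23·3.24e+06 = 3.003e+09 m³/yr.
C = 21000/3.003e+09 = 6.993e-06 kg/m³ = 0.006993 mg/L = 6.993 µg/L.

6.99 µg/L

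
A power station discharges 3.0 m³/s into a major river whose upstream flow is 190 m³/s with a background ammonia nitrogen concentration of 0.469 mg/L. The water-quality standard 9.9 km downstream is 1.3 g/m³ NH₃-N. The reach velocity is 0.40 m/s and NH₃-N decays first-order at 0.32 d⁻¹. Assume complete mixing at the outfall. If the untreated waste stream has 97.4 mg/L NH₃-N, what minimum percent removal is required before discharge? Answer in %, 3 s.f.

Travel time to the compliance point: t = 9900/0.40 = 2.475e+04 s = 0.2865 d; decay factor exp(−0.32·0.2865) = 0.9124.
So the concentration just after mixing may be at most 1.3/0.9124 = 1.425 mg/L.
Mass balance: 1.425·193 = 3·Cₑ + 190·0.469.
Cₑ = (275 − 89.11) / 3 = 61.96 mg/L.
Required removal = 1 − 61.96/97.4 = 36.39 %.

36.4 %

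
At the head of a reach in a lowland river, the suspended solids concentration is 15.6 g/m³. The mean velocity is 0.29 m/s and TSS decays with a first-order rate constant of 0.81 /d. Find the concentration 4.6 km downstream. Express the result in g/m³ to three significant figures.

Travel time t = 4.6 km / 0.29 m/s = 4600/0.29 = 1.586e+04 s = 0.1836 d.
First-order decay: C = 15.6·exp(−0.81·0.1836) = 15.6·0.8618 = 13.44 g/m³.

13.4 g/m³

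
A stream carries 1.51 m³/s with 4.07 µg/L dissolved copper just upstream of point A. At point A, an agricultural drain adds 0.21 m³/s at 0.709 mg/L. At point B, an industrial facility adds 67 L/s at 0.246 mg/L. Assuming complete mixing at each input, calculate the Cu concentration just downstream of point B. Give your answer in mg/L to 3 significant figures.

0.0960 mg/L

4.07 µg/L = 0.00407 mg/L.
After input A: C = (1.51·0.00407 + 0.21·0.709) / 1.72 = 0.09014 mg/L.
67 L/s = 0.067 m³/s.
After input B: C = (1.72·0.09014 + 0.067·0.246) / 1.787 = 0.09598 mg/L.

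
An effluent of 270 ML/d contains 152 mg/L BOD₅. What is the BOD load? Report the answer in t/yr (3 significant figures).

15000 t/yr

270 ML/d = 3.125 m³/s.
Mass flux = Q·C = 3.125 m³/s × 152 g/m³ = 475 g/s.
= 475 g/s × 31.56 = 1.499e+04 t/yr.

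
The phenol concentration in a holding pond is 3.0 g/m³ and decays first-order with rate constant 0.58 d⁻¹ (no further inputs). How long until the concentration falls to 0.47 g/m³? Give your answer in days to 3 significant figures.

t = ln(C₀/C)/k = ln(3.0/0.47)/0.58 = 1.854/0.58 = 3.196 d.

3.20 d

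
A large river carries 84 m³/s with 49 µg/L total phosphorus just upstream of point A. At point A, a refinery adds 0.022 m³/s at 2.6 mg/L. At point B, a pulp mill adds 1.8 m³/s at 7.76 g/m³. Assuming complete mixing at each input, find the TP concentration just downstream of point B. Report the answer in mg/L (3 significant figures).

0.211 mg/L

49 µg/L = 0.049 mg/L.
After input A: C = (84·0.049 + 0.022·2.6) / 84.02 = 0.04967 mg/L.
After input B: C = (84.02·0.04967 + 1.8·7.76) / 85.82 = 0.2114 mg/L.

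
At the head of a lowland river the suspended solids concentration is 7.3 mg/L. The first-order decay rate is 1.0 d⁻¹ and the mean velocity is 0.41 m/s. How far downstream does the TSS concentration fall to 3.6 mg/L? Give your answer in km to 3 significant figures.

25.0 km

From C = C₀·e^(−kt), t = ln(C₀/C)/k = ln(7.3/3.6)/1.0 = 0.7069/1.0 = 0.7069 d.
Distance = v·t = 0.41 m/s × 6.108e+04 s = 2.504e+04 m = 25.04 km.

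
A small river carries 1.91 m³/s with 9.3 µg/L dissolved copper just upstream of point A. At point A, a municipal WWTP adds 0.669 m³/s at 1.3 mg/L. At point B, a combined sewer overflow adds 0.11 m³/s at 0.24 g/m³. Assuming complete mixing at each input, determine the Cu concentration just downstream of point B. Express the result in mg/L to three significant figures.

0.340 mg/L

9.3 µg/L = 0.0093 mg/L.
After input A: C = (1.91·0.0093 + 0.669·1.3) / 2.579 = 0.3441 mg/L.
After input B: C = (2.579·0.3441 + 0.11·0.24) / 2.689 = 0.3399 mg/L.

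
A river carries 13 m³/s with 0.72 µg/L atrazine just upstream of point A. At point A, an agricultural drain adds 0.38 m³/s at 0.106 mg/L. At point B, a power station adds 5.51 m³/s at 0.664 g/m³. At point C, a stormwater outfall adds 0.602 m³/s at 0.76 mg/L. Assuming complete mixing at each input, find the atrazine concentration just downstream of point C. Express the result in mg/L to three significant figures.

0.72 µg/L = 0.00072 mg/L.
After input A: C = (13·0.00072 + 0.38·0.106) / 13.38 = 0.00371 mg/L.
After input B: C = (13.38·0.00371 + 5.51·0.664) / 18.89 = 0.1963 mg/L.
After input C: C = (18.89·0.1963 + 0.602·0.76) / 19.49 = 0.2137 mg/L.

0.214 mg/L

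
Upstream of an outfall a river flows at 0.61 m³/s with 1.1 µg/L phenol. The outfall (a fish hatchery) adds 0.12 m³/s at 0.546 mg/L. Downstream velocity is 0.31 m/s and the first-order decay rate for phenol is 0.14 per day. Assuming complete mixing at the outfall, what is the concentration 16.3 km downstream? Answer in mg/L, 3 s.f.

1.1 µg/L = 0.0011 mg/L.
After complete mixing, C₀ = (0.12·0.546 + 0.61·0.0011) / 0.73 = 0.09067 mg/L.
Travel time t = 1.63e+04 m / 0.31 m/s = 5.258e+04 s = 0.6086 d.
C = 0.09067·exp(−0.14·0.6086) = 0.09067·0.9183 = 0.08327 mg/L.

0.0833 mg/L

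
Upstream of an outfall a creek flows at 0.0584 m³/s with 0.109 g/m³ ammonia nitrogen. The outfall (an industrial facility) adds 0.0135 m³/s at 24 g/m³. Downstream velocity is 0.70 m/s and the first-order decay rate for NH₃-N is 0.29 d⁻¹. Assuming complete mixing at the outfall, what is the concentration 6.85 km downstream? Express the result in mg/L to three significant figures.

After complete mixing, C₀ = (0.0135·24 + 0.0584·0.109) / 0.0719 = 4.595 mg/L.
Travel time t = 6850 m / 0.70 m/s = 9786 s = 0.1133 d.
C = 4.595·exp(−0.29·0.1133) = 4.595·0.9677 = 4.446 mg/L.

4.45 mg/L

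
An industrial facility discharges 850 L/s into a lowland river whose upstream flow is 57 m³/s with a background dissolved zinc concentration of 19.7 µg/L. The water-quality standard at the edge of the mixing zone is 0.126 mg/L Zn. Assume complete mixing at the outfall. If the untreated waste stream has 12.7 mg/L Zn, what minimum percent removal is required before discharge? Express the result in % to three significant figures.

850 L/s = 0.85 m³/s.
19.7 µg/L = 0.0197 mg/L.
Mass balance: 0.126·57.85 = 0.85·Cₑ + 57·0.0197.
Cₑ = (7.289 − 1.123) / 0.85 = 7.254 mg/L.
Required removal = 1 − 7.254/12.7 = 42.88 %.

42.9 %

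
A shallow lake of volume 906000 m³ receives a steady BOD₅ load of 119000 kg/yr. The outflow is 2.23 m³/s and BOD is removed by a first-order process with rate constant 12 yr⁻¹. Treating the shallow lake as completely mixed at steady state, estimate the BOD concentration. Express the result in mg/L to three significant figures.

Outflow Q = 2.23 m³/s × 3.156e+07 s/yr = 7.037e+07 m³/yr.
Steady-state CSTR mass balance: W = Q·C + k·V·C, so C = W/(Q + kV).
Q + kV = 7.037e+07 + 12·906000 = 8.125e+07 m³/yr.
C = 119000/8.125e+07 = 0.001465 kg/m³ = 1.465 mg/L.

1.46 mg/L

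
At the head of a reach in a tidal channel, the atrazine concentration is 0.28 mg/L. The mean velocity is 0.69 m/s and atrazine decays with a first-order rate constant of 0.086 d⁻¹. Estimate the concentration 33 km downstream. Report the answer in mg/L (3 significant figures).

0.267 mg/L

Travel time t = 33 km / 0.69 m/s = 3.3e+04/0.69 = 4.783e+04 s = 0.5535 d.
First-order decay: C = 0.28·exp(−0.086·0.5535) = 0.28·0.9535 = 0.267 mg/L.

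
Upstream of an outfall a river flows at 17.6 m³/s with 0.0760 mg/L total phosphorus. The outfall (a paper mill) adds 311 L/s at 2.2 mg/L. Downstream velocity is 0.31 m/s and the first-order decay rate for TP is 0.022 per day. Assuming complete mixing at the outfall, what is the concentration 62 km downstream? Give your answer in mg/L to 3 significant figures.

311 L/s = 0.311 m³/s.
After complete mixing, C₀ = (0.311·2.2 + 17.6·0.076) / 17.91 = 0.1129 mg/L.
Travel time t = 6.2e+04 m / 0.31 m/s = 2e+05 s = 2.315 d.
C = 0.1129·exp(−0.022·2.315) = 0.1129·0.9503 = 0.1073 mg/L.

0.107 mg/L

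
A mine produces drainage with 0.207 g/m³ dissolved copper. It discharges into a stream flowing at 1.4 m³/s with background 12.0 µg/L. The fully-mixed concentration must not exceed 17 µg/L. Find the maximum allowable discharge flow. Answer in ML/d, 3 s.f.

12.0 µg/L = 0.012 mg/L.
17 µg/L = 0.017 mg/L.
Mass balance at complete mixing: C_std·(Q_w + Q_r) = Q_w·C_e + Q_r·C_b.
Rearranging, Q_w = Q_r·(C_std − C_b)/(C_e − C_std) = 1.4·(0.017 − 0.012) / (0.207 − 0.017) = 0.03684 m³/s.
= 3.183 ML/d.

3.18 ML/d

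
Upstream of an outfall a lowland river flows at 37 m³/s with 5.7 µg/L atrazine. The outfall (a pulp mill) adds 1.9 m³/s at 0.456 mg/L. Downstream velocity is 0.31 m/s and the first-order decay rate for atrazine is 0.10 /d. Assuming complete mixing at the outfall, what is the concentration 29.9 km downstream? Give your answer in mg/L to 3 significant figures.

5.7 µg/L = 0.0057 mg/L.
After complete mixing, C₀ = (1.9·0.456 + 37·0.0057) / 38.9 = 0.02769 mg/L.
Travel time t = 2.99e+04 m / 0.31 m/s = 9.645e+04 s = 1.116 d.
C = 0.02769·exp(−0.10·1.116) = 0.02769·0.8944 = 0.02477 mg/L.

0.0248 mg/L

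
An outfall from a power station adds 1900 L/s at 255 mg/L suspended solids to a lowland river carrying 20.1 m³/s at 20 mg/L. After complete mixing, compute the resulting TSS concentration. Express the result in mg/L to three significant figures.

1900 L/s = 1.9 m³/s.
Flow-weighted mixing gives C = (1.9·255 + 20.1·20) / (1.9 + 20.1) = 886.5/22 = 40.3 mg/L.

40.3 mg/L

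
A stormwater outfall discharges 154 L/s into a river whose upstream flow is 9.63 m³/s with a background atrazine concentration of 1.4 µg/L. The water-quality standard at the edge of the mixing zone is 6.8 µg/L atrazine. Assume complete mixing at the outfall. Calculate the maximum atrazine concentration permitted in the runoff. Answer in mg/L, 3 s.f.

0.344 mg/L

154 L/s = 0.154 m³/s.
1.4 µg/L = 0.0014 mg/L.
6.8 µg/L = 0.0068 mg/L.
Mass balance: 0.0068·9.784 = 0.154·Cₑ + 9.63·0.0014.
Cₑ = (0.06653 − 0.01348) / 0.154 = 0.3445 mg/L.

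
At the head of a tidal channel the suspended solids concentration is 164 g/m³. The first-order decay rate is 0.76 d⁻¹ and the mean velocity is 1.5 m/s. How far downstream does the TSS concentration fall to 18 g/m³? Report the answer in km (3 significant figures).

377 km

From C = C₀·e^(−kt), t = ln(C₀/C)/k = ln(164/18)/0.76 = 2.209/0.76 = 2.907 d.
Distance = v·t = 1.5 m/s × 2.512e+05 s = 3.768e+05 m = 376.8 km.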